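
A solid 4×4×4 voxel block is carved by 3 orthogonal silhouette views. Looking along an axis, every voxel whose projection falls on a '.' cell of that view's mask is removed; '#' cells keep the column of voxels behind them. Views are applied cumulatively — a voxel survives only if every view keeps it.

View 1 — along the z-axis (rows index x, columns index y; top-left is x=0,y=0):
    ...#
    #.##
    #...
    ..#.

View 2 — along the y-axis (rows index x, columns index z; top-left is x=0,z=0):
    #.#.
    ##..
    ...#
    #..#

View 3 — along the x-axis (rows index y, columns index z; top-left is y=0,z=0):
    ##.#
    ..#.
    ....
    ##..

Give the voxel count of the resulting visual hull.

initial block: 4^3 = 64
carve view 1 (along z, XY-mask fill 6/16): 24 voxels remain
carve view 2 (along y, XZ-mask fill 7/16): 11 voxels remain
carve view 3 (along x, YZ-mask fill 6/16): 6 voxels remain

|visual hull| = 6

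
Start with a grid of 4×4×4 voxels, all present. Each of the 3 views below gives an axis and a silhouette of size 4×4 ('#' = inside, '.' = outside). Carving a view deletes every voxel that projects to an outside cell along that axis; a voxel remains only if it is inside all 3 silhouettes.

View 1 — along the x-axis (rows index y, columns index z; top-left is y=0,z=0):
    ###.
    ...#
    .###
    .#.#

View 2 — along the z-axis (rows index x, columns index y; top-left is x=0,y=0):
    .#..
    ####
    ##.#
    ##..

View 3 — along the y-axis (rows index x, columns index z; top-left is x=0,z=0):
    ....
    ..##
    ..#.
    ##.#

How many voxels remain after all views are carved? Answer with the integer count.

before carving: 64 voxels (4×4×4)
after view 1 [x-axis, 9 of 16 cells solid] → remaining = 36
after view 2 [z-axis, 10 of 16 cells solid] → remaining = 20
after view 3 [y-axis, 6 of 16 cells solid] → remaining = 9

|visual hull| = 9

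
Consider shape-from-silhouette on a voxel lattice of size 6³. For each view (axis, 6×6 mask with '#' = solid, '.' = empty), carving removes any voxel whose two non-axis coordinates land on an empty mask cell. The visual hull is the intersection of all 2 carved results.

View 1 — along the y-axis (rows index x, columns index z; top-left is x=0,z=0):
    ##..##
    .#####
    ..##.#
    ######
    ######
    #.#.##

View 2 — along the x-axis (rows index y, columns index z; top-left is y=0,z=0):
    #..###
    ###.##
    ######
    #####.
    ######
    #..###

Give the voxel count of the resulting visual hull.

full grid |V| = 216
[1] y-view keeps 28 columns → grid now 168
[2] x-view keeps 30 columns → grid now 140

140 voxels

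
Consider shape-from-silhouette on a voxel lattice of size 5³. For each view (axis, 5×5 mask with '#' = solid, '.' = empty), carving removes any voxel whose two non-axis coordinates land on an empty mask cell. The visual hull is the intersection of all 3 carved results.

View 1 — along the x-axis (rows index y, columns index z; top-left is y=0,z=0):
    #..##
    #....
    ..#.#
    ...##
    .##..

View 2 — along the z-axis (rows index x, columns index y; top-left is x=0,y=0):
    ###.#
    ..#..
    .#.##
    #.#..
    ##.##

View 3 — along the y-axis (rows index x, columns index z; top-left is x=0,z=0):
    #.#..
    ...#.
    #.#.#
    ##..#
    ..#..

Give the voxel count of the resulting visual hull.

before carving: 125 voxels (5×5×5)
after view 1 [x-axis, 10 of 25 cells solid] → remaining = 50
after view 2 [z-axis, 14 of 25 cells solid] → remaining = 28
after view 3 [y-axis, 10 of 25 cells solid] → remaining = 11

11 voxels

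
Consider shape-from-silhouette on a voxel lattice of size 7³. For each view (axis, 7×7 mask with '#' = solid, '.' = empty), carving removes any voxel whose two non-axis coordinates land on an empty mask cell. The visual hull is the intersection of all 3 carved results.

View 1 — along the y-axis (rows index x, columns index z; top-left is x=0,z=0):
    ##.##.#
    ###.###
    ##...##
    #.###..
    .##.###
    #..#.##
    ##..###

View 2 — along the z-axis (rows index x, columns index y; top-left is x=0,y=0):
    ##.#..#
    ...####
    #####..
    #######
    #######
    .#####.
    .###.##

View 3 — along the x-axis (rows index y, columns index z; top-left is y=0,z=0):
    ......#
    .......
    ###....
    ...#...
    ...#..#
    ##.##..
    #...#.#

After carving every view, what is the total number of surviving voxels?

remaining voxels: 47

start: 7×7×7 = 343 voxels
  1. axis=1 (XZ plane), |mask|=33  ⇒  voxels=231
  2. axis=2 (XY plane), |mask|=37  ⇒  voxels=172
  3. axis=0 (YZ plane), |mask|=14  ⇒  voxels=47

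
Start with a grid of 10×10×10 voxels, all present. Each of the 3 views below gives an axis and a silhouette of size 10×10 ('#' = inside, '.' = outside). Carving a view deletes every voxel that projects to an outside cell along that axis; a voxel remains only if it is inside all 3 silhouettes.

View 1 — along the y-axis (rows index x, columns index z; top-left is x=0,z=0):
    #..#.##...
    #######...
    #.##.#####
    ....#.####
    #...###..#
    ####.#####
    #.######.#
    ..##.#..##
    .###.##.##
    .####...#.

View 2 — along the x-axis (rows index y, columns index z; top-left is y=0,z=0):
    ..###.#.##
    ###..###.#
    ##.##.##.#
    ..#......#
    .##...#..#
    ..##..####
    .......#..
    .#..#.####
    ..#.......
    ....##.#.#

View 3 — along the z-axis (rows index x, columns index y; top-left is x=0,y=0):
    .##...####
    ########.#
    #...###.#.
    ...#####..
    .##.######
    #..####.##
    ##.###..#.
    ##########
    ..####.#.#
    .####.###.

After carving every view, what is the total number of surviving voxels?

|visual hull| = 180

initial block: 10^3 = 1000
  1. axis=1 (XZ plane), |mask|=63  ⇒  voxels=630
  2. axis=0 (YZ plane), |mask|=44  ⇒  voxels=276
  3. axis=2 (XY plane), |mask|=69  ⇒  voxels=180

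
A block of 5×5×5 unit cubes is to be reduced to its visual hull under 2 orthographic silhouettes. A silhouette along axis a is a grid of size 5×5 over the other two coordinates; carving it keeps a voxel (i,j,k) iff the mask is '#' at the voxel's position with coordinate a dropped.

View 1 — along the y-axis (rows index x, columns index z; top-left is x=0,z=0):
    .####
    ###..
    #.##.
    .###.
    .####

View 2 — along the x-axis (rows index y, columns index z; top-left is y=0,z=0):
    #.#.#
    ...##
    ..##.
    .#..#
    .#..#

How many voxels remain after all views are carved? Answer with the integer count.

36 voxels

full grid |V| = 125
carve view 1 (along y, XZ-mask fill 17/25): 85 voxels remain
carve view 2 (along x, YZ-mask fill 11/25): 36 voxels remain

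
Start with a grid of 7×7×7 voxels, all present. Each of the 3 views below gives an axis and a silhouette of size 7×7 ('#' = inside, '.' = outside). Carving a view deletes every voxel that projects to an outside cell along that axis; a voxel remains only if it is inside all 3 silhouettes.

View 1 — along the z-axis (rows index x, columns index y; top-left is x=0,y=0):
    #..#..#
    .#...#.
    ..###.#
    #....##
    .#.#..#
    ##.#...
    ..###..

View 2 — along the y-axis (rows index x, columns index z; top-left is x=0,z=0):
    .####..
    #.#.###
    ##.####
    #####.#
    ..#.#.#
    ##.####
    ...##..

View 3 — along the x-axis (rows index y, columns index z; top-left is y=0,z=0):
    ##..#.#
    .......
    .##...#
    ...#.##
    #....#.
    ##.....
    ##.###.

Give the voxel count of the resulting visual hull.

full grid |V| = 343
[1] z-view keeps 21 columns → grid now 147
[2] y-view keeps 32 columns → grid now 97
[3] x-view keeps 19 columns → grid now 39

remaining voxels: 39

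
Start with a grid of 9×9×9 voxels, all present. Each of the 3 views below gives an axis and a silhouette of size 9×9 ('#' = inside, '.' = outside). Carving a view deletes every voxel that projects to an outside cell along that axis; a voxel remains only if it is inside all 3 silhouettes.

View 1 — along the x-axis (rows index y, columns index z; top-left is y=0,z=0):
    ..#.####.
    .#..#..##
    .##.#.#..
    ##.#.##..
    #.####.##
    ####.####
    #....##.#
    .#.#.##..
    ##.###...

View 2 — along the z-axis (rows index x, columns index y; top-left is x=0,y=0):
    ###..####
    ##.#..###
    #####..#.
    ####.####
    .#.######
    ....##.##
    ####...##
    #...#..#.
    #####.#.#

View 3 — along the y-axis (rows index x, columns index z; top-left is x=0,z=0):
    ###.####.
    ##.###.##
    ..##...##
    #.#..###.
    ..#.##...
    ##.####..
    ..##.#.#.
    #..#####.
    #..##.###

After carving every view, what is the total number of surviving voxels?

start: 9×9×9 = 729 voxels
  1. axis=0 (YZ plane), |mask|=46  ⇒  voxels=414
  2. axis=2 (XY plane), |mask|=54  ⇒  voxels=267
  3. axis=1 (XZ plane), |mask|=48  ⇒  voxels=157

voxel count = 157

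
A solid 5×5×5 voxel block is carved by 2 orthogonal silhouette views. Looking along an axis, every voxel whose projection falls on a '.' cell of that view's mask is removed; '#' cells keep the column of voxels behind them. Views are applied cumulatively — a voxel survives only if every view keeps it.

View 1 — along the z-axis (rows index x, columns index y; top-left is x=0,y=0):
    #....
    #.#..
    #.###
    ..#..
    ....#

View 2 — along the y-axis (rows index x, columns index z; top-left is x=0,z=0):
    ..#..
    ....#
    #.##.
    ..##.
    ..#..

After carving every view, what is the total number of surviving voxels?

remaining voxels: 18

start: 5×5×5 = 125 voxels
[1] z-view keeps 9 columns → grid now 45
[2] y-view keeps 8 columns → grid now 18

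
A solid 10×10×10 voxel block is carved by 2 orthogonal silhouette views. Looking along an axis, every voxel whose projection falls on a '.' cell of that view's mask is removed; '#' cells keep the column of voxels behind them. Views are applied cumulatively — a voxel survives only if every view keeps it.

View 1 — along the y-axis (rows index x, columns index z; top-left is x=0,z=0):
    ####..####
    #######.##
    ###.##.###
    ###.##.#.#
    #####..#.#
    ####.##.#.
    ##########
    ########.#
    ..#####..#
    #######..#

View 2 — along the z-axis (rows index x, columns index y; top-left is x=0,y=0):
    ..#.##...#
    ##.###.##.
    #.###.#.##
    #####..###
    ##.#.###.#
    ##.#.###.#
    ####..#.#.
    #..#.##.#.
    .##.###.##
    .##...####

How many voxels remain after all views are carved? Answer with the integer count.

voxel count = 500

before carving: 1000 voxels (10×10×10)
[1] y-view keeps 79 columns → grid now 790
[2] z-view keeps 64 columns → grid now 500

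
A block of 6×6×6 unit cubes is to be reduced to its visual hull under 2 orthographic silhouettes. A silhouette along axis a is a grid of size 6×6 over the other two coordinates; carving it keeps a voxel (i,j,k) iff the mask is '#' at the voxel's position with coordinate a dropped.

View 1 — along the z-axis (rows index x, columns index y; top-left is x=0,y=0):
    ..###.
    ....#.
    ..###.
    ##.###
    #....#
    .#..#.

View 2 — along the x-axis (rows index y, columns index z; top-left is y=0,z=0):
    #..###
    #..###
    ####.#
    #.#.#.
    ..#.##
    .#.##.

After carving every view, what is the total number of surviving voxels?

voxel count = 56

full grid |V| = 216
step 1: project along z, AND mask (16/36) → |grid| = 96
step 2: project along x, AND mask (22/36) → |grid| = 56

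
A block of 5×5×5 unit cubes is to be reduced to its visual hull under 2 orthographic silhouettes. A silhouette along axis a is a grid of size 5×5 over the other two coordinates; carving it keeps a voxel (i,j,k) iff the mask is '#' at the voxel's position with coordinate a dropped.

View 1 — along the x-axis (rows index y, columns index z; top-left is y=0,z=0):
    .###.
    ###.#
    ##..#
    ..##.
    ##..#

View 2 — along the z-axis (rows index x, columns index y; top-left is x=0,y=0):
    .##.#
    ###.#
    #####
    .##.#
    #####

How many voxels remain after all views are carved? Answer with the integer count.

initial block: 5^3 = 125
V1 x: intersect with YZ mask (15 set) -- 75 left
V2 z: intersect with XY mask (20 set) -- 63 left

63 voxels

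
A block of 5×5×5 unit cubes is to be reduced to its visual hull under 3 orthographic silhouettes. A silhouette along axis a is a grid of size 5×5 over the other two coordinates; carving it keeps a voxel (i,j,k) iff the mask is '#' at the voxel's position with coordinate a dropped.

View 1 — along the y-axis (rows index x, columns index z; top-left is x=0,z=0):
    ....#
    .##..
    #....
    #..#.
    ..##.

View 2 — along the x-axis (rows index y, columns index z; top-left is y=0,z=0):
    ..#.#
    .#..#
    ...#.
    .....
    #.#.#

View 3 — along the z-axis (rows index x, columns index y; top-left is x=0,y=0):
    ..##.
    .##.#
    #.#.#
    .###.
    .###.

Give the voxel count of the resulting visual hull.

initial block: 5^3 = 125
  1. axis=1 (XZ plane), |mask|=8  ⇒  voxels=40
  2. axis=0 (YZ plane), |mask|=8  ⇒  voxels=12
  3. axis=2 (XY plane), |mask|=14  ⇒  voxels=5

voxel count = 5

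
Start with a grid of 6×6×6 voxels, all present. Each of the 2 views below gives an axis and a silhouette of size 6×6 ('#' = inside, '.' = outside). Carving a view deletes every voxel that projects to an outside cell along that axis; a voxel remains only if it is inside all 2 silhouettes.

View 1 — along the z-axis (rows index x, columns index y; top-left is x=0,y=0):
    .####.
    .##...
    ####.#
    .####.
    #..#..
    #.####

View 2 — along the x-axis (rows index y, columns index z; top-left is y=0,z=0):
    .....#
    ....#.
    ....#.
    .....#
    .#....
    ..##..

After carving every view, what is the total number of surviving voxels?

initial block: 6^3 = 216
after view 1 [z-axis, 22 of 36 cells solid] → remaining = 132
after view 2 [x-axis, 7 of 36 cells solid] → remaining = 24

24 voxels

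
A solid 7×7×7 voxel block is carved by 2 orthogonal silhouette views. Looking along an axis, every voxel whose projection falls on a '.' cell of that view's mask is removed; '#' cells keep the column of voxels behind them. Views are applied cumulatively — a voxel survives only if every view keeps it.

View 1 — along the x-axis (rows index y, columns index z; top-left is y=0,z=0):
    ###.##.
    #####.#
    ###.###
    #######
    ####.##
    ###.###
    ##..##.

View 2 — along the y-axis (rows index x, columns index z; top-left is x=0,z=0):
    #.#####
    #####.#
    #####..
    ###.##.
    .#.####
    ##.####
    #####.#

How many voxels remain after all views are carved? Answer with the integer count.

before carving: 343 voxels (7×7×7)
step 1: project along x, AND mask (40/49) → |grid| = 280
step 2: project along y, AND mask (39/49) → |grid| = 223

223 voxels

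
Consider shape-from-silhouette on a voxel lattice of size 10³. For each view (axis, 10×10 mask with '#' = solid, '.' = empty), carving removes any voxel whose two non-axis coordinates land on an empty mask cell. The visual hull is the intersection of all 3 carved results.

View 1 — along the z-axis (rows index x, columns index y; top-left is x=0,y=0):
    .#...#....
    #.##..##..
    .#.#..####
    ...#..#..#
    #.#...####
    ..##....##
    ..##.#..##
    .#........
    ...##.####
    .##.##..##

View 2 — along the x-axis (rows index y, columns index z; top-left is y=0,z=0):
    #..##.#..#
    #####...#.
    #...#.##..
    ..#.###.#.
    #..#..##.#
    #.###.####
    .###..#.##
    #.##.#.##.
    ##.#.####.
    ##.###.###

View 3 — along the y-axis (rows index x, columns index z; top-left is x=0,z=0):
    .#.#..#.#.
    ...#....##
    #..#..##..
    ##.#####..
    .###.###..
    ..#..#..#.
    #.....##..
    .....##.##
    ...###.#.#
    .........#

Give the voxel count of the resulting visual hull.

initial block: 10^3 = 1000
  1. axis=2 (XY plane), |mask|=44  ⇒  voxels=440
  2. axis=0 (YZ plane), |mask|=60  ⇒  voxels=270
  3. axis=1 (XZ plane), |mask|=40  ⇒  voxels=103

103 voxels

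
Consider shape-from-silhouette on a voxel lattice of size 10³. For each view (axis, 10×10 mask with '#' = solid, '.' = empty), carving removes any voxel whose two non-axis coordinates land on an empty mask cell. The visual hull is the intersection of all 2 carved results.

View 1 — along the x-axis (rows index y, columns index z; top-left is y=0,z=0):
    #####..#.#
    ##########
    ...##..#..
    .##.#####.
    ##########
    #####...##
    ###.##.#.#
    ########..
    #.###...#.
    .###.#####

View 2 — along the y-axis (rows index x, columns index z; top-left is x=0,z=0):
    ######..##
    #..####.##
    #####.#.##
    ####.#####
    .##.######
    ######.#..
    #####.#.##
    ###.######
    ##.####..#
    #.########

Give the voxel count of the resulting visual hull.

574 voxels

start: 10×10×10 = 1000 voxels
[1] x-view keeps 72 columns → grid now 720
[2] y-view keeps 80 columns → grid now 574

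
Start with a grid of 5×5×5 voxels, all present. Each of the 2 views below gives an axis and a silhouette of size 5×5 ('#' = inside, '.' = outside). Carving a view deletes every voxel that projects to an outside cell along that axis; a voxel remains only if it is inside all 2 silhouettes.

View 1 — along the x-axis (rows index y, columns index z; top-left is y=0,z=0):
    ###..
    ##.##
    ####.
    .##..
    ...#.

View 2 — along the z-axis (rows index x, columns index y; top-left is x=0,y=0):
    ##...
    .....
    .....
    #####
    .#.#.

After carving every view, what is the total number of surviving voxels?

remaining voxels: 27

start: 5×5×5 = 125 voxels
[1] x-view keeps 14 columns → grid now 70
[2] z-view keeps 9 columns → grid now 27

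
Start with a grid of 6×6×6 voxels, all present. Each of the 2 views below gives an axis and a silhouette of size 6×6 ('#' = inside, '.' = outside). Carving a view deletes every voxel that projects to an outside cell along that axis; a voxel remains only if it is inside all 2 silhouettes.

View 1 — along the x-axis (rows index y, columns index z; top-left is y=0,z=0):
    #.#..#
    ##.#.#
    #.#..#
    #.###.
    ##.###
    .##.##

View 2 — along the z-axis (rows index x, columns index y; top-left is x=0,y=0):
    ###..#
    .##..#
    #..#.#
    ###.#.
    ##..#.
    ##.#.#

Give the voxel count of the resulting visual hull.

start: 6×6×6 = 216 voxels
step 1: project along x, AND mask (23/36) → |grid| = 138
step 2: project along z, AND mask (21/36) → |grid| = 78

remaining voxels: 78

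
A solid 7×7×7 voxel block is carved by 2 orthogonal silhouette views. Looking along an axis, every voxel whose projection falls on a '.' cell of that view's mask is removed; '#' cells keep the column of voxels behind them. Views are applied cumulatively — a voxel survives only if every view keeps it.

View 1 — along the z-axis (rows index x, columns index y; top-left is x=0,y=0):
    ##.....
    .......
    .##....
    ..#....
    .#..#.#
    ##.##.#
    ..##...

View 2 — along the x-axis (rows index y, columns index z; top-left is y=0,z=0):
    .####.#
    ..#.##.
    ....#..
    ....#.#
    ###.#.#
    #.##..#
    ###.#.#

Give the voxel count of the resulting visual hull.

initial block: 7^3 = 343
step 1: project along z, AND mask (15/49) → |grid| = 105
step 2: project along x, AND mask (25/49) → |grid| = 49

voxel count = 49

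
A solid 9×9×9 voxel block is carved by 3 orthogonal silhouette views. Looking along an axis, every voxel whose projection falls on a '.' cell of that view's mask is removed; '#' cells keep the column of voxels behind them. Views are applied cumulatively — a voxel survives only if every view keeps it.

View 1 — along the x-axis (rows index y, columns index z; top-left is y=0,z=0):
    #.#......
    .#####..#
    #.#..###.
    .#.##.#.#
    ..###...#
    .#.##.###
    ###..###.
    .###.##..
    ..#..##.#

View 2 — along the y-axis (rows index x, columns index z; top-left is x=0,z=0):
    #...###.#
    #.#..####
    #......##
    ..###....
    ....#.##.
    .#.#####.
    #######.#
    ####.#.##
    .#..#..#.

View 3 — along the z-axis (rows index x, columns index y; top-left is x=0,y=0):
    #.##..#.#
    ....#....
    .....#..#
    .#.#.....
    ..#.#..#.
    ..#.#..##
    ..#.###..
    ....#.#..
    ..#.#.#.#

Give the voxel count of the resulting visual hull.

remaining voxels: 68

full grid |V| = 729
step 1: project along x, AND mask (43/81) → |grid| = 387
step 2: project along y, AND mask (44/81) → |grid| = 205
step 3: project along z, AND mask (27/81) → |grid| = 68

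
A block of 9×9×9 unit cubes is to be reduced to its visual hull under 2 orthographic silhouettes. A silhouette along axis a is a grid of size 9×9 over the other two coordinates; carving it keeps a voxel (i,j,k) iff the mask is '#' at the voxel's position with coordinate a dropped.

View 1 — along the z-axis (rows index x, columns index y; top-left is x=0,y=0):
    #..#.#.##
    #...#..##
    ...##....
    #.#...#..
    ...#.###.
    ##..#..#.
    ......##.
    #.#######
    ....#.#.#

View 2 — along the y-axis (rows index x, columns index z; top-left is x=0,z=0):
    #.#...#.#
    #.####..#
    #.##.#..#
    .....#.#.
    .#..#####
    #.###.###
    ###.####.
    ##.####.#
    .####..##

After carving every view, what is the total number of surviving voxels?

before carving: 729 voxels (9×9×9)
V1 z: intersect with XY mask (35 set) -- 315 left
V2 y: intersect with XZ mask (50 set) -- 200 left

remaining voxels: 200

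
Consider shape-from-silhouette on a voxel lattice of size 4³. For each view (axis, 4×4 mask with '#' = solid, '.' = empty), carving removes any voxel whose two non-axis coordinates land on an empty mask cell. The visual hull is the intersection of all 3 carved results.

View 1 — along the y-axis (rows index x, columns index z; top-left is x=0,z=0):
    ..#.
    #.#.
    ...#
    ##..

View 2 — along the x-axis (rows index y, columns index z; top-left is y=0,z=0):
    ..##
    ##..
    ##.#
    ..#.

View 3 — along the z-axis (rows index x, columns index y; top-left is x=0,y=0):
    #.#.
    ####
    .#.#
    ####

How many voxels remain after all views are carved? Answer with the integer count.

voxel count = 9

before carving: 64 voxels (4×4×4)
[1] y-view keeps 6 columns → grid now 24
[2] x-view keeps 8 columns → grid now 12
[3] z-view keeps 12 columns → grid now 9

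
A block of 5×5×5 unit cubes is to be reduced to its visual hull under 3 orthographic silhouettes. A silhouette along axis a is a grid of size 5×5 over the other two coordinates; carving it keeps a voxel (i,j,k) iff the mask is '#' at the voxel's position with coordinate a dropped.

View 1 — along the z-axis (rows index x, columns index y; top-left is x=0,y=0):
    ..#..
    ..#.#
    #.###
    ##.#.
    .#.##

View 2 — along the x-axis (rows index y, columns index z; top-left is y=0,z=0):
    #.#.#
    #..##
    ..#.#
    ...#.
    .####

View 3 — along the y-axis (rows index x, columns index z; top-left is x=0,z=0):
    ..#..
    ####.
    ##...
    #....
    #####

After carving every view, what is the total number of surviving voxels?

start: 5×5×5 = 125 voxels
[1] z-view keeps 13 columns → grid now 65
[2] x-view keeps 13 columns → grid now 33
[3] y-view keeps 13 columns → grid now 17

17 voxels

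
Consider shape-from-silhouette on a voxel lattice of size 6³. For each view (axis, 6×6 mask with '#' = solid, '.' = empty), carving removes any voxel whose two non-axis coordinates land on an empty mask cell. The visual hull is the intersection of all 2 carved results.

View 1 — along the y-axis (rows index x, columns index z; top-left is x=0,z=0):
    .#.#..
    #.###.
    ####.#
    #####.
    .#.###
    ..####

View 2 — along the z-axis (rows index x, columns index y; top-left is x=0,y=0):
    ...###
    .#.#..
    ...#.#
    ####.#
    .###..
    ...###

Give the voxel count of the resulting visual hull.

73 voxels

start: 6×6×6 = 216 voxels
[1] y-view keeps 24 columns → grid now 144
[2] z-view keeps 18 columns → grid now 73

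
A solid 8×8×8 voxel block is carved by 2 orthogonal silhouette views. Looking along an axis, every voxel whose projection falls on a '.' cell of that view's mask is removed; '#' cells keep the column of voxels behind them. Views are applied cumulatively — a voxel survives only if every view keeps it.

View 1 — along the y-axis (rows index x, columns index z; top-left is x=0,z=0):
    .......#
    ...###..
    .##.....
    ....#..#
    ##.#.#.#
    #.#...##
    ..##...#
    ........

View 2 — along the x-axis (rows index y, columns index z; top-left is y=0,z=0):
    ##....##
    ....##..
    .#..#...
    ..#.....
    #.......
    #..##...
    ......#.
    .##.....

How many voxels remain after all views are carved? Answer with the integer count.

|visual hull| = 36

before carving: 512 voxels (8×8×8)
step 1: project along y, AND mask (20/64) → |grid| = 160
step 2: project along x, AND mask (16/64) → |grid| = 36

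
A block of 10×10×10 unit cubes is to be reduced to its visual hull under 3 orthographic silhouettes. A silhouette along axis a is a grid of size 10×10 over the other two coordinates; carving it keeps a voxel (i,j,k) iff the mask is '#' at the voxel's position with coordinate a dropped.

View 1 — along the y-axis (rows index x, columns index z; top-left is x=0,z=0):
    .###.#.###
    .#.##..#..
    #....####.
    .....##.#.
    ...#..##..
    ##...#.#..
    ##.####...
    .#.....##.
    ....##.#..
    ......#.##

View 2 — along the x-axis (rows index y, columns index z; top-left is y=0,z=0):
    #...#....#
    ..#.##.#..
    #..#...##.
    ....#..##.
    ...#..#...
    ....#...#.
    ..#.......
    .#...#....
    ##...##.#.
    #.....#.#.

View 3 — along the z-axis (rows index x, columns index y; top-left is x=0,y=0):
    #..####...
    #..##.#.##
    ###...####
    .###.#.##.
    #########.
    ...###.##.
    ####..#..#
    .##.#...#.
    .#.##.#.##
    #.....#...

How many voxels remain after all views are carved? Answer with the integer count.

remaining voxels: 67

initial block: 10^3 = 1000
carve view 1 (along y, XZ-mask fill 41/100): 410 voxels remain
carve view 2 (along x, YZ-mask fill 29/100): 125 voxels remain
carve view 3 (along z, XY-mask fill 56/100): 67 voxels remain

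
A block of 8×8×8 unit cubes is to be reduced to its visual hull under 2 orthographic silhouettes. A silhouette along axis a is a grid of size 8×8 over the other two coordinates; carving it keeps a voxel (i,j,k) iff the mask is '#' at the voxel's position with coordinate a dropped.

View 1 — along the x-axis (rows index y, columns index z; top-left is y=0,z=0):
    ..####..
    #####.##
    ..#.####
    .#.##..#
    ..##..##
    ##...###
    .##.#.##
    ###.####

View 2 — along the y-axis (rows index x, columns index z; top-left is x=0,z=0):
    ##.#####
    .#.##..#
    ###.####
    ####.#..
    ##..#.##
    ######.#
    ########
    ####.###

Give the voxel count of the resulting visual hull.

254 voxels

full grid |V| = 512
after view 1 [x-axis, 41 of 64 cells solid] → remaining = 328
after view 2 [y-axis, 50 of 64 cells solid] → remaining = 254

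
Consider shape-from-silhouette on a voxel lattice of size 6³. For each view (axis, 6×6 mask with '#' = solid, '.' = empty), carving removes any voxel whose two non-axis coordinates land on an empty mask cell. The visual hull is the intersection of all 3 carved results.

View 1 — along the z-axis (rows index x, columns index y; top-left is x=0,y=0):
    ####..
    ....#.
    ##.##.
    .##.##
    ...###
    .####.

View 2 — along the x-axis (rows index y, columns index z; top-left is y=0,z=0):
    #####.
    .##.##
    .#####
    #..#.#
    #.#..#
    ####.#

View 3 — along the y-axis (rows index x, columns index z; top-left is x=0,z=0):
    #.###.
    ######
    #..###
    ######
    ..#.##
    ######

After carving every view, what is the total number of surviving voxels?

|visual hull| = 61

full grid |V| = 216
[1] z-view keeps 20 columns → grid now 120
[2] x-view keeps 25 columns → grid now 78
[3] y-view keeps 29 columns → grid now 61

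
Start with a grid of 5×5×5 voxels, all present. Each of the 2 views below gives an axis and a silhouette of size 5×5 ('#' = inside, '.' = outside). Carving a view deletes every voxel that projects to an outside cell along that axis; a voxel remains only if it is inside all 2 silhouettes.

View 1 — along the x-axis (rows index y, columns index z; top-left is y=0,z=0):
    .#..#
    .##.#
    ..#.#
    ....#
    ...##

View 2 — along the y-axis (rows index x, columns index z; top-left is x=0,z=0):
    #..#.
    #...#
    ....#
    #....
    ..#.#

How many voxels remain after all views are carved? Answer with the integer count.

start: 5×5×5 = 125 voxels
after view 1 [x-axis, 10 of 25 cells solid] → remaining = 50
after view 2 [y-axis, 8 of 25 cells solid] → remaining = 18

18 voxels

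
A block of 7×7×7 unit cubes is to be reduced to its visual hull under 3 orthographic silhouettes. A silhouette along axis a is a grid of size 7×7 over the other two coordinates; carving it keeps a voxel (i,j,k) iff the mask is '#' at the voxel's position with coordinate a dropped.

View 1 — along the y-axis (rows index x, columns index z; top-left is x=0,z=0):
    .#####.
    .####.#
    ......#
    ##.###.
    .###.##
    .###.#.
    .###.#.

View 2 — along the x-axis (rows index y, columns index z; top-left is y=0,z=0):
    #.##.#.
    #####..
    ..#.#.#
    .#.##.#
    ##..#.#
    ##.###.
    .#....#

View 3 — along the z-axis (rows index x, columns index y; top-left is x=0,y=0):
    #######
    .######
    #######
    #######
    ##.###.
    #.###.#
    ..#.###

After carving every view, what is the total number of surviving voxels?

90 voxels

full grid |V| = 343
carve view 1 (along y, XZ-mask fill 29/49): 203 voxels remain
carve view 2 (along x, YZ-mask fill 27/49): 110 voxels remain
carve view 3 (along z, XY-mask fill 41/49): 90 voxels remain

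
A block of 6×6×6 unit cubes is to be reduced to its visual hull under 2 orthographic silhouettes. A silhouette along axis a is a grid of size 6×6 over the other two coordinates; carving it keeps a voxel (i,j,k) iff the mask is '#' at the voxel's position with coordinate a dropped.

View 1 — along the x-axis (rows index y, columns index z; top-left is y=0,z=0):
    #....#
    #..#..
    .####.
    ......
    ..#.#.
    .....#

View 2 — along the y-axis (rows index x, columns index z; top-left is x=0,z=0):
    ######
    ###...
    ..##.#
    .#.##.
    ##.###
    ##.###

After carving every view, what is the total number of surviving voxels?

full grid |V| = 216
carve view 1 (along x, YZ-mask fill 11/36): 66 voxels remain
carve view 2 (along y, XZ-mask fill 25/36): 45 voxels remain

45 voxels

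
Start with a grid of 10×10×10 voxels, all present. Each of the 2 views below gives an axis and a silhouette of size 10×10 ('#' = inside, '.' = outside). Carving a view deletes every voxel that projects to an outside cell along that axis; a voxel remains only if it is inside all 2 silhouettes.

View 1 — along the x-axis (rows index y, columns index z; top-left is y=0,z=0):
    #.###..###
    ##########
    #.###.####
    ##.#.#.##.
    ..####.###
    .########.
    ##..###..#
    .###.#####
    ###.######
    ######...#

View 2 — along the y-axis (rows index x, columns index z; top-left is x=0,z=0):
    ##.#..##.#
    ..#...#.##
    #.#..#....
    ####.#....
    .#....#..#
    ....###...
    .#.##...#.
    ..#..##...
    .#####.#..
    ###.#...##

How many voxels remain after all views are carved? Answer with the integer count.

|visual hull| = 324

start: 10×10×10 = 1000 voxels
[1] x-view keeps 76 columns → grid now 760
[2] y-view keeps 43 columns → grid now 324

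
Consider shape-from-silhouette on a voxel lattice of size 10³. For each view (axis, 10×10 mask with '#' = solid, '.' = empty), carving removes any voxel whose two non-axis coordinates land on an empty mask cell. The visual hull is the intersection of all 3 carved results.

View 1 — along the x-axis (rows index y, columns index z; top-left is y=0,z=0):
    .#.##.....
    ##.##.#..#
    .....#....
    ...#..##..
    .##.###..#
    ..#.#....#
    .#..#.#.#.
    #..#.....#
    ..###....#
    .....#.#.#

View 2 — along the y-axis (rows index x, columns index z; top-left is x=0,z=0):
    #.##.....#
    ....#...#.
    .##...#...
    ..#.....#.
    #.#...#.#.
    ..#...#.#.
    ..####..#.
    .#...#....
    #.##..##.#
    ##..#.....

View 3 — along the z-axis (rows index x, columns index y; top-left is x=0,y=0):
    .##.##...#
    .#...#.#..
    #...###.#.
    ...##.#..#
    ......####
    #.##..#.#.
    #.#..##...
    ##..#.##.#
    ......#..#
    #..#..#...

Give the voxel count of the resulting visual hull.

start: 10×10×10 = 1000 voxels
V1 x: intersect with YZ mask (36 set) -- 360 left
V2 y: intersect with XZ mask (34 set) -- 115 left
V3 z: intersect with XY mask (41 set) -- 48 left

remaining voxels: 48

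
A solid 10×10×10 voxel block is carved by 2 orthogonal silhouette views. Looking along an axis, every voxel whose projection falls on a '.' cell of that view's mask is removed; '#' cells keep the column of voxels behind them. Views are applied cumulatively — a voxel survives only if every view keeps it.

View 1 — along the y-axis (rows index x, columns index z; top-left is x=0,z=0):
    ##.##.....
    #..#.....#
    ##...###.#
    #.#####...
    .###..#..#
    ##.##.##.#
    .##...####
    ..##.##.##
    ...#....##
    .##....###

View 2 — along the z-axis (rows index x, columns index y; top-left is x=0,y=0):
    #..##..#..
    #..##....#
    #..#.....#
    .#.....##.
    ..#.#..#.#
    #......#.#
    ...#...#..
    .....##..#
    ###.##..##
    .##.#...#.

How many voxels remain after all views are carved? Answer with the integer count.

full grid |V| = 1000
[1] y-view keeps 51 columns → grid now 510
[2] z-view keeps 37 columns → grid now 176

voxel count = 176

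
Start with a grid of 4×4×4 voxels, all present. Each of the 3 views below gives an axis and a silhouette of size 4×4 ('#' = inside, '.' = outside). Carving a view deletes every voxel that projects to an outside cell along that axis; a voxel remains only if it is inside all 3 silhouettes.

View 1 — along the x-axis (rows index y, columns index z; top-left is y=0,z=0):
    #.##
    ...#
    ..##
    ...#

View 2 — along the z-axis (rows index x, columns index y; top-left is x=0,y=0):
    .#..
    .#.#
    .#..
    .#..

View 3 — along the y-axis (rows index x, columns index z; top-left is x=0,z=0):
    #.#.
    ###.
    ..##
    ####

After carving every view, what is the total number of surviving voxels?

remaining voxels: 2

full grid |V| = 64
after view 1 [x-axis, 7 of 16 cells solid] → remaining = 28
after view 2 [z-axis, 5 of 16 cells solid] → remaining = 5
after view 3 [y-axis, 11 of 16 cells solid] → remaining = 2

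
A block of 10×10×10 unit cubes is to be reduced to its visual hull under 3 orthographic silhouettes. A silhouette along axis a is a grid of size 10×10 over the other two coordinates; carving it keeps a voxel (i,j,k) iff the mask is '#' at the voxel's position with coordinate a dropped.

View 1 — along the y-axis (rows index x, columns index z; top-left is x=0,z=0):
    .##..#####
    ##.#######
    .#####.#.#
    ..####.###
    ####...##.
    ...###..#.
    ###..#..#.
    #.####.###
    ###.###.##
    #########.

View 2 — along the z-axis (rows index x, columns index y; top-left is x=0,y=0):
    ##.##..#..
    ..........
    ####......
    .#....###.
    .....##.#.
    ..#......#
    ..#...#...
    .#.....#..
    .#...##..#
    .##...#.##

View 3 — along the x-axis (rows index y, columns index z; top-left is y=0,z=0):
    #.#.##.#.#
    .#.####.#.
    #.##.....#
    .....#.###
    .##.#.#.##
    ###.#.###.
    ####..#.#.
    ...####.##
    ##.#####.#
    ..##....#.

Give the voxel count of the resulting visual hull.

128 voxels

before carving: 1000 voxels (10×10×10)
  1. axis=1 (XZ plane), |mask|=70  ⇒  voxels=700
  2. axis=2 (XY plane), |mask|=31  ⇒  voxels=220
  3. axis=0 (YZ plane), |mask|=56  ⇒  voxels=128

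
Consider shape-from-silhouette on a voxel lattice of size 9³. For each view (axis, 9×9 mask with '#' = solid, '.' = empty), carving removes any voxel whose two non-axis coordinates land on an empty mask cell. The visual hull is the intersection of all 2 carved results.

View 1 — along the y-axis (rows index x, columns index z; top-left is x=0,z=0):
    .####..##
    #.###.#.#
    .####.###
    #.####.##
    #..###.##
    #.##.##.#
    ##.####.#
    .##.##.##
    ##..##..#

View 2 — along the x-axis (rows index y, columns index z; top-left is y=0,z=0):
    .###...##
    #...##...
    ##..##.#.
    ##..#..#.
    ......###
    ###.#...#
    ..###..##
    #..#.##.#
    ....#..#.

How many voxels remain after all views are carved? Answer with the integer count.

238 voxels

initial block: 9^3 = 729
V1 y: intersect with XZ mask (56 set) -- 504 left
V2 x: intersect with YZ mask (37 set) -- 238 left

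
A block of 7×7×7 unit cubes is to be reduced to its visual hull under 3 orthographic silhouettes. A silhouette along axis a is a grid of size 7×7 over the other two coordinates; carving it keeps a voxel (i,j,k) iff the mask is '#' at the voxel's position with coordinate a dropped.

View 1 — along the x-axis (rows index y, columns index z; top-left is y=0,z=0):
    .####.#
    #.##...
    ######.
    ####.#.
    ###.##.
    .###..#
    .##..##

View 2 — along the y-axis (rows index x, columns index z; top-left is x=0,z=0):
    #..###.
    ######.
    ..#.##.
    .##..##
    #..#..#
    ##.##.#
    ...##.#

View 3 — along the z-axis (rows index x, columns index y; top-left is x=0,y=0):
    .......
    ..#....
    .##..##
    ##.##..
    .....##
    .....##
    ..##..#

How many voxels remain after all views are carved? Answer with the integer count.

full grid |V| = 343
after view 1 [x-axis, 32 of 49 cells solid] → remaining = 224
after view 2 [y-axis, 28 of 49 cells solid] → remaining = 123
after view 3 [z-axis, 16 of 49 cells solid] → remaining = 35

|visual hull| = 35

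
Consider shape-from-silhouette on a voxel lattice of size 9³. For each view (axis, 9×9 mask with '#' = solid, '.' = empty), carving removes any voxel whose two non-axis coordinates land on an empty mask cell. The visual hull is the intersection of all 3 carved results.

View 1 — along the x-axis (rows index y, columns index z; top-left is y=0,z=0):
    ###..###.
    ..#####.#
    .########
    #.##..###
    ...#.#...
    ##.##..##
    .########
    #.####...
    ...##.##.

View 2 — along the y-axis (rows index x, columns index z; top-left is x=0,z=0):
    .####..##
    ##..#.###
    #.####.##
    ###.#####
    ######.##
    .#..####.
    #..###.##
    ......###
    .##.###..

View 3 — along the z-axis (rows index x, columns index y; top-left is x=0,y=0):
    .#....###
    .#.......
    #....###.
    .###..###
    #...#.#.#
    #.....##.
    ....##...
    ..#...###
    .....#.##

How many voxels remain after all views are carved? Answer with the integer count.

full grid |V| = 729
[1] x-view keeps 51 columns → grid now 459
[2] y-view keeps 54 columns → grid now 303
[3] z-view keeps 31 columns → grid now 120

120 voxels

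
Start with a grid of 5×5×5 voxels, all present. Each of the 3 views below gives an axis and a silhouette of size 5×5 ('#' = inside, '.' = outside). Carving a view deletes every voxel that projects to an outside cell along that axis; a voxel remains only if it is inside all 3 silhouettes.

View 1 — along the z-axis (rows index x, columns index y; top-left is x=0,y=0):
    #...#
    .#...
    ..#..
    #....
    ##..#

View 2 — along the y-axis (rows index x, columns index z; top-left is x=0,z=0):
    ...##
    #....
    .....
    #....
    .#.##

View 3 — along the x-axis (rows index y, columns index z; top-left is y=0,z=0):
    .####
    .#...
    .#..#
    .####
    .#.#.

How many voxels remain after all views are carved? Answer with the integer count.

remaining voxels: 9

full grid |V| = 125
after view 1 [z-axis, 8 of 25 cells solid] → remaining = 40
after view 2 [y-axis, 7 of 25 cells solid] → remaining = 15
after view 3 [x-axis, 13 of 25 cells solid] → remaining = 9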